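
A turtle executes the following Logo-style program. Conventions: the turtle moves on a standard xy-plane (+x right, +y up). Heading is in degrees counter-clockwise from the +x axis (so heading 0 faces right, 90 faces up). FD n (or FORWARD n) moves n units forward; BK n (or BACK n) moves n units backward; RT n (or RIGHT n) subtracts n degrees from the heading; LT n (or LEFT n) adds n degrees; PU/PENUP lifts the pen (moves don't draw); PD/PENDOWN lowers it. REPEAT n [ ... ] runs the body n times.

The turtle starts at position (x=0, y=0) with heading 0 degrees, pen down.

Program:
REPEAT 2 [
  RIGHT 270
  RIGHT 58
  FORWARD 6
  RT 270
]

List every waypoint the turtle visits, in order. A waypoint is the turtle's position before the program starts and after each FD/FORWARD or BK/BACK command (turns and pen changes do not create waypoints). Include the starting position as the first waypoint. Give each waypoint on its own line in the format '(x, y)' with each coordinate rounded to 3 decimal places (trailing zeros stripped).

Answer: (0, 0)
(5.088, 3.18)
(-0.304, 5.81)

Derivation:
Executing turtle program step by step:
Start: pos=(0,0), heading=0, pen down
REPEAT 2 [
  -- iteration 1/2 --
  RT 270: heading 0 -> 90
  RT 58: heading 90 -> 32
  FD 6: (0,0) -> (5.088,3.18) [heading=32, draw]
  RT 270: heading 32 -> 122
  -- iteration 2/2 --
  RT 270: heading 122 -> 212
  RT 58: heading 212 -> 154
  FD 6: (5.088,3.18) -> (-0.304,5.81) [heading=154, draw]
  RT 270: heading 154 -> 244
]
Final: pos=(-0.304,5.81), heading=244, 2 segment(s) drawn
Waypoints (3 total):
(0, 0)
(5.088, 3.18)
(-0.304, 5.81)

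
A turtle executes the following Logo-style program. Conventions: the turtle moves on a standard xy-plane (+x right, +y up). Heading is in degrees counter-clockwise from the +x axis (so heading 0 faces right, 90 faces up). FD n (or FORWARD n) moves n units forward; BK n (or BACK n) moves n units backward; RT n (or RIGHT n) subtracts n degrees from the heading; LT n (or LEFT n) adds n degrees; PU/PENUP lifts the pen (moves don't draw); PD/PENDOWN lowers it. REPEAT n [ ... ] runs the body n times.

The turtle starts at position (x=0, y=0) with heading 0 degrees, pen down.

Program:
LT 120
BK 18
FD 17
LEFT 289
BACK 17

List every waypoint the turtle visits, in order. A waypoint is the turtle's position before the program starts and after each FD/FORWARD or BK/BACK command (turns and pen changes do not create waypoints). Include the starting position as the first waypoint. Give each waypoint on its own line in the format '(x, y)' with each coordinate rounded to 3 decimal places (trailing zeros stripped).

Answer: (0, 0)
(9, -15.588)
(0.5, -0.866)
(-10.653, -13.696)

Derivation:
Executing turtle program step by step:
Start: pos=(0,0), heading=0, pen down
LT 120: heading 0 -> 120
BK 18: (0,0) -> (9,-15.588) [heading=120, draw]
FD 17: (9,-15.588) -> (0.5,-0.866) [heading=120, draw]
LT 289: heading 120 -> 49
BK 17: (0.5,-0.866) -> (-10.653,-13.696) [heading=49, draw]
Final: pos=(-10.653,-13.696), heading=49, 3 segment(s) drawn
Waypoints (4 total):
(0, 0)
(9, -15.588)
(0.5, -0.866)
(-10.653, -13.696)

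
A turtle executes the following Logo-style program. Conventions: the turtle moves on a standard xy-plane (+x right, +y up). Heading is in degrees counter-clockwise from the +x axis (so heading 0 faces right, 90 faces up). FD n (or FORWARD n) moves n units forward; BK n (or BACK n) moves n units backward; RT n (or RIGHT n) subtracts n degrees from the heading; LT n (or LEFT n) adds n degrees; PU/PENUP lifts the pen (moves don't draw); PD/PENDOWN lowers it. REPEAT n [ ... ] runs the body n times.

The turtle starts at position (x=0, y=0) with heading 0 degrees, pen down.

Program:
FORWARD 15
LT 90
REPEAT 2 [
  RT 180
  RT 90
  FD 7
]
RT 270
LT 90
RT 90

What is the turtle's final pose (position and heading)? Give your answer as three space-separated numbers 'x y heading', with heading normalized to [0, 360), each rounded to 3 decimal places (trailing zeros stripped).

Answer: 8 -7 0

Derivation:
Executing turtle program step by step:
Start: pos=(0,0), heading=0, pen down
FD 15: (0,0) -> (15,0) [heading=0, draw]
LT 90: heading 0 -> 90
REPEAT 2 [
  -- iteration 1/2 --
  RT 180: heading 90 -> 270
  RT 90: heading 270 -> 180
  FD 7: (15,0) -> (8,0) [heading=180, draw]
  -- iteration 2/2 --
  RT 180: heading 180 -> 0
  RT 90: heading 0 -> 270
  FD 7: (8,0) -> (8,-7) [heading=270, draw]
]
RT 270: heading 270 -> 0
LT 90: heading 0 -> 90
RT 90: heading 90 -> 0
Final: pos=(8,-7), heading=0, 3 segment(s) drawn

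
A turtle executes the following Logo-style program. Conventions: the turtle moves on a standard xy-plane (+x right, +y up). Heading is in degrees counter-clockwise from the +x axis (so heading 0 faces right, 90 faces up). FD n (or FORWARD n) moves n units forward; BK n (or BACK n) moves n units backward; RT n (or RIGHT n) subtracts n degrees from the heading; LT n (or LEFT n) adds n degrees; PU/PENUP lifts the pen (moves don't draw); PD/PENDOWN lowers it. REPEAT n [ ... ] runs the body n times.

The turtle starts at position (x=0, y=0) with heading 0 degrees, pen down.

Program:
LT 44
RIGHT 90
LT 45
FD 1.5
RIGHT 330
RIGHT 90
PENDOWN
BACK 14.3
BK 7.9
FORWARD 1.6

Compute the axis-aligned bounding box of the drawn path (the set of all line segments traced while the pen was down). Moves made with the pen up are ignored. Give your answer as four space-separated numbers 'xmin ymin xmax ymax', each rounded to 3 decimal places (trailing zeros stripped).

Answer: -9.263 -0.026 1.5 19.39

Derivation:
Executing turtle program step by step:
Start: pos=(0,0), heading=0, pen down
LT 44: heading 0 -> 44
RT 90: heading 44 -> 314
LT 45: heading 314 -> 359
FD 1.5: (0,0) -> (1.5,-0.026) [heading=359, draw]
RT 330: heading 359 -> 29
RT 90: heading 29 -> 299
PD: pen down
BK 14.3: (1.5,-0.026) -> (-5.433,12.481) [heading=299, draw]
BK 7.9: (-5.433,12.481) -> (-9.263,19.39) [heading=299, draw]
FD 1.6: (-9.263,19.39) -> (-8.487,17.991) [heading=299, draw]
Final: pos=(-8.487,17.991), heading=299, 4 segment(s) drawn

Segment endpoints: x in {-9.263, -8.487, -5.433, 0, 1.5}, y in {-0.026, 0, 12.481, 17.991, 19.39}
xmin=-9.263, ymin=-0.026, xmax=1.5, ymax=19.39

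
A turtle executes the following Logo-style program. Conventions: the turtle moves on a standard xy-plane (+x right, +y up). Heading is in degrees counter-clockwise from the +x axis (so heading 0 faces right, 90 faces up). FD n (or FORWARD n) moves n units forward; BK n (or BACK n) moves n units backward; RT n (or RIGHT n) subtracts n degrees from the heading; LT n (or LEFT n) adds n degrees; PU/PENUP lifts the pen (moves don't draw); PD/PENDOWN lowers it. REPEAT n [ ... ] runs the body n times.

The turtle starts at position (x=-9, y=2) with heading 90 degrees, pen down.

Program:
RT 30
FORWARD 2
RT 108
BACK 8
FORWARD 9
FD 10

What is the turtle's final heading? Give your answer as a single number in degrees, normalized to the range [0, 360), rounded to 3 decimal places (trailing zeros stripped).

Answer: 312

Derivation:
Executing turtle program step by step:
Start: pos=(-9,2), heading=90, pen down
RT 30: heading 90 -> 60
FD 2: (-9,2) -> (-8,3.732) [heading=60, draw]
RT 108: heading 60 -> 312
BK 8: (-8,3.732) -> (-13.353,9.677) [heading=312, draw]
FD 9: (-13.353,9.677) -> (-7.331,2.989) [heading=312, draw]
FD 10: (-7.331,2.989) -> (-0.64,-4.443) [heading=312, draw]
Final: pos=(-0.64,-4.443), heading=312, 4 segment(s) drawn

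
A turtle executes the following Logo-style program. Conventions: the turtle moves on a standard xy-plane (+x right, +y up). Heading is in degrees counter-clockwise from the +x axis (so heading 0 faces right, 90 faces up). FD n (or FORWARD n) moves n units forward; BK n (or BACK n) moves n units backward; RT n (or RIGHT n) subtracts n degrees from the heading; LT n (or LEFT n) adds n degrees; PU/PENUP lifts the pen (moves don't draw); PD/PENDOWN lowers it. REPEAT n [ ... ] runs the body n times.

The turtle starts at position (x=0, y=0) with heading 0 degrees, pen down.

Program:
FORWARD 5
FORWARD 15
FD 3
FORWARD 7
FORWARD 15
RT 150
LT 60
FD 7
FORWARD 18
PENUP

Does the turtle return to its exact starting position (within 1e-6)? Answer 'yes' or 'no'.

Executing turtle program step by step:
Start: pos=(0,0), heading=0, pen down
FD 5: (0,0) -> (5,0) [heading=0, draw]
FD 15: (5,0) -> (20,0) [heading=0, draw]
FD 3: (20,0) -> (23,0) [heading=0, draw]
FD 7: (23,0) -> (30,0) [heading=0, draw]
FD 15: (30,0) -> (45,0) [heading=0, draw]
RT 150: heading 0 -> 210
LT 60: heading 210 -> 270
FD 7: (45,0) -> (45,-7) [heading=270, draw]
FD 18: (45,-7) -> (45,-25) [heading=270, draw]
PU: pen up
Final: pos=(45,-25), heading=270, 7 segment(s) drawn

Start position: (0, 0)
Final position: (45, -25)
Distance = 51.478; >= 1e-6 -> NOT closed

Answer: no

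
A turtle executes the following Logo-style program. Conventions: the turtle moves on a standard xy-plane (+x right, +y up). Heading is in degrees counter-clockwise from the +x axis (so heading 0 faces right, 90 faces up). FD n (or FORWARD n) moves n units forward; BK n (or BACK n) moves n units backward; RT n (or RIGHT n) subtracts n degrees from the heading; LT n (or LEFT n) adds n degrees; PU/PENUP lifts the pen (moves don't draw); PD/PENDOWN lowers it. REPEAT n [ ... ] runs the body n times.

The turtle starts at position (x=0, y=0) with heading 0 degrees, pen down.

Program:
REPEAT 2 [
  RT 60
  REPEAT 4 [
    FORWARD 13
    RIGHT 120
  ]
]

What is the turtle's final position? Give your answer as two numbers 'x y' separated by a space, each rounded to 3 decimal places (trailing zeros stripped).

Answer: 0 0

Derivation:
Executing turtle program step by step:
Start: pos=(0,0), heading=0, pen down
REPEAT 2 [
  -- iteration 1/2 --
  RT 60: heading 0 -> 300
  REPEAT 4 [
    -- iteration 1/4 --
    FD 13: (0,0) -> (6.5,-11.258) [heading=300, draw]
    RT 120: heading 300 -> 180
    -- iteration 2/4 --
    FD 13: (6.5,-11.258) -> (-6.5,-11.258) [heading=180, draw]
    RT 120: heading 180 -> 60
    -- iteration 3/4 --
    FD 13: (-6.5,-11.258) -> (0,0) [heading=60, draw]
    RT 120: heading 60 -> 300
    -- iteration 4/4 --
    FD 13: (0,0) -> (6.5,-11.258) [heading=300, draw]
    RT 120: heading 300 -> 180
  ]
  -- iteration 2/2 --
  RT 60: heading 180 -> 120
  REPEAT 4 [
    -- iteration 1/4 --
    FD 13: (6.5,-11.258) -> (0,0) [heading=120, draw]
    RT 120: heading 120 -> 0
    -- iteration 2/4 --
    FD 13: (0,0) -> (13,0) [heading=0, draw]
    RT 120: heading 0 -> 240
    -- iteration 3/4 --
    FD 13: (13,0) -> (6.5,-11.258) [heading=240, draw]
    RT 120: heading 240 -> 120
    -- iteration 4/4 --
    FD 13: (6.5,-11.258) -> (0,0) [heading=120, draw]
    RT 120: heading 120 -> 0
  ]
]
Final: pos=(0,0), heading=0, 8 segment(s) drawn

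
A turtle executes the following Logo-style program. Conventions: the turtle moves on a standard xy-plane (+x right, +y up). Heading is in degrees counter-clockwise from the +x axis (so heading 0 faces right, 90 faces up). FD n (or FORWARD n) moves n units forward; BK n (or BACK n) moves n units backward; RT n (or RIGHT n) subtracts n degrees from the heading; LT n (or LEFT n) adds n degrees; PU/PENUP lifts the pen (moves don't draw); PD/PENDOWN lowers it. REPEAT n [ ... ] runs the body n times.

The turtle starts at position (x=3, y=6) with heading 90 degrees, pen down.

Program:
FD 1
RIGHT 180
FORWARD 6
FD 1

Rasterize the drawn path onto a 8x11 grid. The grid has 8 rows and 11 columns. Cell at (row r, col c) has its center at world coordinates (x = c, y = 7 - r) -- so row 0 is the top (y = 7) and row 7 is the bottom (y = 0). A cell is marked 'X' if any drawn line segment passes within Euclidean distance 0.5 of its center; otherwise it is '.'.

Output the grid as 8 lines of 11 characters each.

Segment 0: (3,6) -> (3,7)
Segment 1: (3,7) -> (3,1)
Segment 2: (3,1) -> (3,0)

Answer: ...X.......
...X.......
...X.......
...X.......
...X.......
...X.......
...X.......
...X.......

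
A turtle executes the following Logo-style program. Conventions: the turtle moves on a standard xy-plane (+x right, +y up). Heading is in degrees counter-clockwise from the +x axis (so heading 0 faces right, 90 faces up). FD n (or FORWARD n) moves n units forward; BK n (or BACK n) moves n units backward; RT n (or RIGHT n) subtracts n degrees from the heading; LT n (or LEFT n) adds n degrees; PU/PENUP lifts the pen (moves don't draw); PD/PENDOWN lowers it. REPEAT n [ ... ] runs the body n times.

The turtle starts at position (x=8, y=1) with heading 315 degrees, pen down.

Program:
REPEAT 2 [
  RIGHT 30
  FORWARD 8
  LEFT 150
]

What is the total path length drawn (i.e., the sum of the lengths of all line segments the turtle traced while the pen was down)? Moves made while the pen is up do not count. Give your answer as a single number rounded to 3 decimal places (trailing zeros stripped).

Answer: 16

Derivation:
Executing turtle program step by step:
Start: pos=(8,1), heading=315, pen down
REPEAT 2 [
  -- iteration 1/2 --
  RT 30: heading 315 -> 285
  FD 8: (8,1) -> (10.071,-6.727) [heading=285, draw]
  LT 150: heading 285 -> 75
  -- iteration 2/2 --
  RT 30: heading 75 -> 45
  FD 8: (10.071,-6.727) -> (15.727,-1.071) [heading=45, draw]
  LT 150: heading 45 -> 195
]
Final: pos=(15.727,-1.071), heading=195, 2 segment(s) drawn

Segment lengths:
  seg 1: (8,1) -> (10.071,-6.727), length = 8
  seg 2: (10.071,-6.727) -> (15.727,-1.071), length = 8
Total = 16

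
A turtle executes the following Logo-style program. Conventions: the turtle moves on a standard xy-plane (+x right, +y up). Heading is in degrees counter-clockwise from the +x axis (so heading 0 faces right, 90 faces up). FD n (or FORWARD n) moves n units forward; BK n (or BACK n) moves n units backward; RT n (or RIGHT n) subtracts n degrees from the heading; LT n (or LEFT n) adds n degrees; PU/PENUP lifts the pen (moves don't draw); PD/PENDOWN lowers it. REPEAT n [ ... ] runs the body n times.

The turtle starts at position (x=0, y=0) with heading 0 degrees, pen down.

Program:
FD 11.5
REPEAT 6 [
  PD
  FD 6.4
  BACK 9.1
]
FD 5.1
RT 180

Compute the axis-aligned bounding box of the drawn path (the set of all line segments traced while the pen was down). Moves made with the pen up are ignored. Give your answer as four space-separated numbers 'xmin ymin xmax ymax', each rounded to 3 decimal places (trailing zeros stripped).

Answer: -4.7 0 17.9 0

Derivation:
Executing turtle program step by step:
Start: pos=(0,0), heading=0, pen down
FD 11.5: (0,0) -> (11.5,0) [heading=0, draw]
REPEAT 6 [
  -- iteration 1/6 --
  PD: pen down
  FD 6.4: (11.5,0) -> (17.9,0) [heading=0, draw]
  BK 9.1: (17.9,0) -> (8.8,0) [heading=0, draw]
  -- iteration 2/6 --
  PD: pen down
  FD 6.4: (8.8,0) -> (15.2,0) [heading=0, draw]
  BK 9.1: (15.2,0) -> (6.1,0) [heading=0, draw]
  -- iteration 3/6 --
  PD: pen down
  FD 6.4: (6.1,0) -> (12.5,0) [heading=0, draw]
  BK 9.1: (12.5,0) -> (3.4,0) [heading=0, draw]
  -- iteration 4/6 --
  PD: pen down
  FD 6.4: (3.4,0) -> (9.8,0) [heading=0, draw]
  BK 9.1: (9.8,0) -> (0.7,0) [heading=0, draw]
  -- iteration 5/6 --
  PD: pen down
  FD 6.4: (0.7,0) -> (7.1,0) [heading=0, draw]
  BK 9.1: (7.1,0) -> (-2,0) [heading=0, draw]
  -- iteration 6/6 --
  PD: pen down
  FD 6.4: (-2,0) -> (4.4,0) [heading=0, draw]
  BK 9.1: (4.4,0) -> (-4.7,0) [heading=0, draw]
]
FD 5.1: (-4.7,0) -> (0.4,0) [heading=0, draw]
RT 180: heading 0 -> 180
Final: pos=(0.4,0), heading=180, 14 segment(s) drawn

Segment endpoints: x in {-4.7, -2, 0, 0.4, 0.7, 3.4, 4.4, 6.1, 7.1, 8.8, 9.8, 11.5, 12.5, 15.2, 17.9}, y in {0}
xmin=-4.7, ymin=0, xmax=17.9, ymax=0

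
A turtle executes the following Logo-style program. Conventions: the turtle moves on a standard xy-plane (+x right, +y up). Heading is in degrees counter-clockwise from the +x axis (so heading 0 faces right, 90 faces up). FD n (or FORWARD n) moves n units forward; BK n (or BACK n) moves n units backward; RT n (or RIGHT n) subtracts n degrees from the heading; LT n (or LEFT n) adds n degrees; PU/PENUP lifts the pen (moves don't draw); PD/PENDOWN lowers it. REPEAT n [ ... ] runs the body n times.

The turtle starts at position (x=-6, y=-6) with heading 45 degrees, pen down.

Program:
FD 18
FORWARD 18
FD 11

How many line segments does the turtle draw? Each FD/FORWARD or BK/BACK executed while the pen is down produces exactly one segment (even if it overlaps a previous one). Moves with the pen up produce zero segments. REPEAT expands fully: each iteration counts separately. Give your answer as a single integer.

Executing turtle program step by step:
Start: pos=(-6,-6), heading=45, pen down
FD 18: (-6,-6) -> (6.728,6.728) [heading=45, draw]
FD 18: (6.728,6.728) -> (19.456,19.456) [heading=45, draw]
FD 11: (19.456,19.456) -> (27.234,27.234) [heading=45, draw]
Final: pos=(27.234,27.234), heading=45, 3 segment(s) drawn
Segments drawn: 3

Answer: 3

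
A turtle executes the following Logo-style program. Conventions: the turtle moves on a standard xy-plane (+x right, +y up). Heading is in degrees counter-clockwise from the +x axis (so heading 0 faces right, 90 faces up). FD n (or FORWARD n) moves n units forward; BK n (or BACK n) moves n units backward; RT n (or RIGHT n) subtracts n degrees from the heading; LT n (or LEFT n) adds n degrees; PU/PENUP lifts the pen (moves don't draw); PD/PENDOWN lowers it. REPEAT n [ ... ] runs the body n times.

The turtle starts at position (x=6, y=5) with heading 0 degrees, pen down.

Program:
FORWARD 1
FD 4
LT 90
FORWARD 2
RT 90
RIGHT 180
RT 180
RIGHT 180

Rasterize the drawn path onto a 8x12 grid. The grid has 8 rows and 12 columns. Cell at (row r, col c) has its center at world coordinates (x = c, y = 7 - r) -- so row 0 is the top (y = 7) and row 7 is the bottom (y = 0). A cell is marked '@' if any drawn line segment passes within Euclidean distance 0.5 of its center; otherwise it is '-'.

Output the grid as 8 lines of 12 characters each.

Segment 0: (6,5) -> (7,5)
Segment 1: (7,5) -> (11,5)
Segment 2: (11,5) -> (11,7)

Answer: -----------@
-----------@
------@@@@@@
------------
------------
------------
------------
------------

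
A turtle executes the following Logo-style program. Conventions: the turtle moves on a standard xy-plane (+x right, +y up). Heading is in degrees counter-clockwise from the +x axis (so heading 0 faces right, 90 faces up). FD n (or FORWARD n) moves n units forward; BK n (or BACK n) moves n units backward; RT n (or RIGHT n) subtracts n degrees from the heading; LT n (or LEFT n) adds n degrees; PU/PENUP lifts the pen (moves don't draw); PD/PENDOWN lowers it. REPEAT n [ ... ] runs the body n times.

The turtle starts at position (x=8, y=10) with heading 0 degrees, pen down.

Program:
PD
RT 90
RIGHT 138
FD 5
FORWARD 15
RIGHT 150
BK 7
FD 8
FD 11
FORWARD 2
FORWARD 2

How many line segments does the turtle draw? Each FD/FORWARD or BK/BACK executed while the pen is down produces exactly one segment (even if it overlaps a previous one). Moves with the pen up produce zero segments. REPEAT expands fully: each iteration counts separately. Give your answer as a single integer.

Answer: 7

Derivation:
Executing turtle program step by step:
Start: pos=(8,10), heading=0, pen down
PD: pen down
RT 90: heading 0 -> 270
RT 138: heading 270 -> 132
FD 5: (8,10) -> (4.654,13.716) [heading=132, draw]
FD 15: (4.654,13.716) -> (-5.383,24.863) [heading=132, draw]
RT 150: heading 132 -> 342
BK 7: (-5.383,24.863) -> (-12.04,27.026) [heading=342, draw]
FD 8: (-12.04,27.026) -> (-4.432,24.554) [heading=342, draw]
FD 11: (-4.432,24.554) -> (6.03,21.155) [heading=342, draw]
FD 2: (6.03,21.155) -> (7.932,20.537) [heading=342, draw]
FD 2: (7.932,20.537) -> (9.834,19.919) [heading=342, draw]
Final: pos=(9.834,19.919), heading=342, 7 segment(s) drawn
Segments drawn: 7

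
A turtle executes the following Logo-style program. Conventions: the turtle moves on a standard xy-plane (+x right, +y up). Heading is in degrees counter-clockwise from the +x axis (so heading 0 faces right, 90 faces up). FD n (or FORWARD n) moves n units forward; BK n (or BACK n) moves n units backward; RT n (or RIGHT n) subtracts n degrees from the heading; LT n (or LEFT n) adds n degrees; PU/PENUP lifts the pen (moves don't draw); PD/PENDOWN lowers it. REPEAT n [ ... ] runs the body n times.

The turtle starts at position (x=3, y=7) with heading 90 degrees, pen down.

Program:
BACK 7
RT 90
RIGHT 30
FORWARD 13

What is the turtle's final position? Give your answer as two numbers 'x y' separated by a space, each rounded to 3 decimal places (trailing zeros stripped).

Answer: 14.258 -6.5

Derivation:
Executing turtle program step by step:
Start: pos=(3,7), heading=90, pen down
BK 7: (3,7) -> (3,0) [heading=90, draw]
RT 90: heading 90 -> 0
RT 30: heading 0 -> 330
FD 13: (3,0) -> (14.258,-6.5) [heading=330, draw]
Final: pos=(14.258,-6.5), heading=330, 2 segment(s) drawn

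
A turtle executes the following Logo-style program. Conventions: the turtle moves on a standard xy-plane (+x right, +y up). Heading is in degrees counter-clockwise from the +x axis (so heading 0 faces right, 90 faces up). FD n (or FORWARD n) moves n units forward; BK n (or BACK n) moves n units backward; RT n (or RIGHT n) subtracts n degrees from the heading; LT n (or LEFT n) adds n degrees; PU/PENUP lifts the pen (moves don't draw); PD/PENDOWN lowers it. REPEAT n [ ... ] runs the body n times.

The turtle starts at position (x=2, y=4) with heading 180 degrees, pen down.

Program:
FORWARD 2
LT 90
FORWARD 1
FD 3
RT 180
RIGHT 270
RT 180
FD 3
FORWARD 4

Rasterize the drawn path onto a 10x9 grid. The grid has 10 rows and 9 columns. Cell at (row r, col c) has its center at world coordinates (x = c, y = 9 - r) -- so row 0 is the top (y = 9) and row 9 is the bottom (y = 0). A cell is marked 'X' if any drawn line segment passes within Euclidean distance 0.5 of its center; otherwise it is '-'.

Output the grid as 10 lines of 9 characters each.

Answer: ---------
---------
---------
---------
---------
XXX------
X--------
X--------
X--------
XXXXXXXX-

Derivation:
Segment 0: (2,4) -> (0,4)
Segment 1: (0,4) -> (-0,3)
Segment 2: (-0,3) -> (-0,0)
Segment 3: (-0,0) -> (3,0)
Segment 4: (3,0) -> (7,0)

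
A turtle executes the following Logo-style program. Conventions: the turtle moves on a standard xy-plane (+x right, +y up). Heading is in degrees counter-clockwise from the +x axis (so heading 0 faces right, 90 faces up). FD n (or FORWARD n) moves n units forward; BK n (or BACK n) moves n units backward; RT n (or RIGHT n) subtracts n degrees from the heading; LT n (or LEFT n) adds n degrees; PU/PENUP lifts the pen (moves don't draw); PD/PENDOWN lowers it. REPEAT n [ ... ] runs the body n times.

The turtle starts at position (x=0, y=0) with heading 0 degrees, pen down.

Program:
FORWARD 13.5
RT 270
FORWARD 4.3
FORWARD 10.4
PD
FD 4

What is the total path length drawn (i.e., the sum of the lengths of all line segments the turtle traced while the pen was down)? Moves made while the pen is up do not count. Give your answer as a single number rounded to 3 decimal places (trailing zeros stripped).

Answer: 32.2

Derivation:
Executing turtle program step by step:
Start: pos=(0,0), heading=0, pen down
FD 13.5: (0,0) -> (13.5,0) [heading=0, draw]
RT 270: heading 0 -> 90
FD 4.3: (13.5,0) -> (13.5,4.3) [heading=90, draw]
FD 10.4: (13.5,4.3) -> (13.5,14.7) [heading=90, draw]
PD: pen down
FD 4: (13.5,14.7) -> (13.5,18.7) [heading=90, draw]
Final: pos=(13.5,18.7), heading=90, 4 segment(s) drawn

Segment lengths:
  seg 1: (0,0) -> (13.5,0), length = 13.5
  seg 2: (13.5,0) -> (13.5,4.3), length = 4.3
  seg 3: (13.5,4.3) -> (13.5,14.7), length = 10.4
  seg 4: (13.5,14.7) -> (13.5,18.7), length = 4
Total = 32.2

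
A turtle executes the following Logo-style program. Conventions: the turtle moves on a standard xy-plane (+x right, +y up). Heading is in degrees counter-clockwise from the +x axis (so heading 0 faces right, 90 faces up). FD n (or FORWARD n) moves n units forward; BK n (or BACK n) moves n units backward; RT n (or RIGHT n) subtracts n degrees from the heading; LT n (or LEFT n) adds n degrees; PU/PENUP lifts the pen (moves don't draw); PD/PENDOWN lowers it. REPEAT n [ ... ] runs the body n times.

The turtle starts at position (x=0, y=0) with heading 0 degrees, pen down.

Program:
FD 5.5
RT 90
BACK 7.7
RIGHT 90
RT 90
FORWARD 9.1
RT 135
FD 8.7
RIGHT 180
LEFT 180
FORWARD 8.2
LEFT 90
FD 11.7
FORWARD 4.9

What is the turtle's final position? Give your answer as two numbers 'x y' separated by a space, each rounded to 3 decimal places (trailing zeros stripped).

Answer: 29.188 16.588

Derivation:
Executing turtle program step by step:
Start: pos=(0,0), heading=0, pen down
FD 5.5: (0,0) -> (5.5,0) [heading=0, draw]
RT 90: heading 0 -> 270
BK 7.7: (5.5,0) -> (5.5,7.7) [heading=270, draw]
RT 90: heading 270 -> 180
RT 90: heading 180 -> 90
FD 9.1: (5.5,7.7) -> (5.5,16.8) [heading=90, draw]
RT 135: heading 90 -> 315
FD 8.7: (5.5,16.8) -> (11.652,10.648) [heading=315, draw]
RT 180: heading 315 -> 135
LT 180: heading 135 -> 315
FD 8.2: (11.652,10.648) -> (17.45,4.85) [heading=315, draw]
LT 90: heading 315 -> 45
FD 11.7: (17.45,4.85) -> (25.723,13.123) [heading=45, draw]
FD 4.9: (25.723,13.123) -> (29.188,16.588) [heading=45, draw]
Final: pos=(29.188,16.588), heading=45, 7 segment(s) drawn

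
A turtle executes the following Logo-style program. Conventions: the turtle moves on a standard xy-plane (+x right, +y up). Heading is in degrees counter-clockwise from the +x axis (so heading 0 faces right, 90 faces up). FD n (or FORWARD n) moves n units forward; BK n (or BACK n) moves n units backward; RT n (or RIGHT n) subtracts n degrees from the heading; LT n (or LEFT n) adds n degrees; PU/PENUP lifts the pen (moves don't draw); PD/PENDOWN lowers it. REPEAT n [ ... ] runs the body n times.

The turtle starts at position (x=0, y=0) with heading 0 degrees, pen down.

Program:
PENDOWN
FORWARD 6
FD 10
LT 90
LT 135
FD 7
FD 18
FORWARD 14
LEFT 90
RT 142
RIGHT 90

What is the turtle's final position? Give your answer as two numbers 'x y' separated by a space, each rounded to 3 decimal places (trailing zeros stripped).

Answer: -11.577 -27.577

Derivation:
Executing turtle program step by step:
Start: pos=(0,0), heading=0, pen down
PD: pen down
FD 6: (0,0) -> (6,0) [heading=0, draw]
FD 10: (6,0) -> (16,0) [heading=0, draw]
LT 90: heading 0 -> 90
LT 135: heading 90 -> 225
FD 7: (16,0) -> (11.05,-4.95) [heading=225, draw]
FD 18: (11.05,-4.95) -> (-1.678,-17.678) [heading=225, draw]
FD 14: (-1.678,-17.678) -> (-11.577,-27.577) [heading=225, draw]
LT 90: heading 225 -> 315
RT 142: heading 315 -> 173
RT 90: heading 173 -> 83
Final: pos=(-11.577,-27.577), heading=83, 5 segment(s) drawn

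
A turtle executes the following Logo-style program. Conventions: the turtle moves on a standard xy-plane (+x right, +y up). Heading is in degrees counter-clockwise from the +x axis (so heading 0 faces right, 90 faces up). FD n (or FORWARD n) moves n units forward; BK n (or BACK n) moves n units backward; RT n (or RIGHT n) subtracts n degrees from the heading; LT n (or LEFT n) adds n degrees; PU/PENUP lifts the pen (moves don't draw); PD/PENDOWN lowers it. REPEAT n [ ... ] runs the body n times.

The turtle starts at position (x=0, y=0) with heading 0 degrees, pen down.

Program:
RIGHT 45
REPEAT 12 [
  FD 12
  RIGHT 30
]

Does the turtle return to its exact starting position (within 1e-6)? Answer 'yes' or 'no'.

Executing turtle program step by step:
Start: pos=(0,0), heading=0, pen down
RT 45: heading 0 -> 315
REPEAT 12 [
  -- iteration 1/12 --
  FD 12: (0,0) -> (8.485,-8.485) [heading=315, draw]
  RT 30: heading 315 -> 285
  -- iteration 2/12 --
  FD 12: (8.485,-8.485) -> (11.591,-20.076) [heading=285, draw]
  RT 30: heading 285 -> 255
  -- iteration 3/12 --
  FD 12: (11.591,-20.076) -> (8.485,-31.668) [heading=255, draw]
  RT 30: heading 255 -> 225
  -- iteration 4/12 --
  FD 12: (8.485,-31.668) -> (0,-40.153) [heading=225, draw]
  RT 30: heading 225 -> 195
  -- iteration 5/12 --
  FD 12: (0,-40.153) -> (-11.591,-43.259) [heading=195, draw]
  RT 30: heading 195 -> 165
  -- iteration 6/12 --
  FD 12: (-11.591,-43.259) -> (-23.182,-40.153) [heading=165, draw]
  RT 30: heading 165 -> 135
  -- iteration 7/12 --
  FD 12: (-23.182,-40.153) -> (-31.668,-31.668) [heading=135, draw]
  RT 30: heading 135 -> 105
  -- iteration 8/12 --
  FD 12: (-31.668,-31.668) -> (-34.773,-20.076) [heading=105, draw]
  RT 30: heading 105 -> 75
  -- iteration 9/12 --
  FD 12: (-34.773,-20.076) -> (-31.668,-8.485) [heading=75, draw]
  RT 30: heading 75 -> 45
  -- iteration 10/12 --
  FD 12: (-31.668,-8.485) -> (-23.182,0) [heading=45, draw]
  RT 30: heading 45 -> 15
  -- iteration 11/12 --
  FD 12: (-23.182,0) -> (-11.591,3.106) [heading=15, draw]
  RT 30: heading 15 -> 345
  -- iteration 12/12 --
  FD 12: (-11.591,3.106) -> (0,0) [heading=345, draw]
  RT 30: heading 345 -> 315
]
Final: pos=(0,0), heading=315, 12 segment(s) drawn

Start position: (0, 0)
Final position: (0, 0)
Distance = 0; < 1e-6 -> CLOSED

Answer: yes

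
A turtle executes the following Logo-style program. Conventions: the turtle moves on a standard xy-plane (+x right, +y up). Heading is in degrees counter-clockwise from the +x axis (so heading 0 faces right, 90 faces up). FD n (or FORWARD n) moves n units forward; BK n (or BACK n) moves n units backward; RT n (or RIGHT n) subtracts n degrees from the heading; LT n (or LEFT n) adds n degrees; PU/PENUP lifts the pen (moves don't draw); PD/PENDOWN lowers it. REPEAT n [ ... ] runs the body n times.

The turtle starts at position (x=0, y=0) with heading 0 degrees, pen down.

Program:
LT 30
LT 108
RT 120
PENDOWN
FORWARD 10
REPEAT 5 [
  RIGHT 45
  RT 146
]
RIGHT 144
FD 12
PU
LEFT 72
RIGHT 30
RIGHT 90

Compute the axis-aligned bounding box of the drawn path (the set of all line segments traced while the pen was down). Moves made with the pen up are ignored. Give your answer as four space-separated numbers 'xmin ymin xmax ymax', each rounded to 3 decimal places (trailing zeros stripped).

Answer: 0 0 21.509 3.09

Derivation:
Executing turtle program step by step:
Start: pos=(0,0), heading=0, pen down
LT 30: heading 0 -> 30
LT 108: heading 30 -> 138
RT 120: heading 138 -> 18
PD: pen down
FD 10: (0,0) -> (9.511,3.09) [heading=18, draw]
REPEAT 5 [
  -- iteration 1/5 --
  RT 45: heading 18 -> 333
  RT 146: heading 333 -> 187
  -- iteration 2/5 --
  RT 45: heading 187 -> 142
  RT 146: heading 142 -> 356
  -- iteration 3/5 --
  RT 45: heading 356 -> 311
  RT 146: heading 311 -> 165
  -- iteration 4/5 --
  RT 45: heading 165 -> 120
  RT 146: heading 120 -> 334
  -- iteration 5/5 --
  RT 45: heading 334 -> 289
  RT 146: heading 289 -> 143
]
RT 144: heading 143 -> 359
FD 12: (9.511,3.09) -> (21.509,2.881) [heading=359, draw]
PU: pen up
LT 72: heading 359 -> 71
RT 30: heading 71 -> 41
RT 90: heading 41 -> 311
Final: pos=(21.509,2.881), heading=311, 2 segment(s) drawn

Segment endpoints: x in {0, 9.511, 21.509}, y in {0, 2.881, 3.09}
xmin=0, ymin=0, xmax=21.509, ymax=3.09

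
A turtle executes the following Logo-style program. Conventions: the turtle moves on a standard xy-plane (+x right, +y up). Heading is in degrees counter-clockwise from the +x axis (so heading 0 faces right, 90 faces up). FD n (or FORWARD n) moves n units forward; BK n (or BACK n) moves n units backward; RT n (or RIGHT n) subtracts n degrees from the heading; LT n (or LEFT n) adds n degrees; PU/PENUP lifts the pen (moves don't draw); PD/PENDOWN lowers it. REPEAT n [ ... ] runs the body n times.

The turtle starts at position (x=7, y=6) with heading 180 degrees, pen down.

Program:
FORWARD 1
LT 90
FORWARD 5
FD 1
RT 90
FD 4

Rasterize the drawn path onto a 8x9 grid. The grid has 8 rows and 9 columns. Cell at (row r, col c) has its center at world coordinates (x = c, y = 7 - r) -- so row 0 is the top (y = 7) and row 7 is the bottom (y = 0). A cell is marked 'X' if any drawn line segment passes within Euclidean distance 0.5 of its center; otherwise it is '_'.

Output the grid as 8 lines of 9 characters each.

Answer: _________
______XX_
______X__
______X__
______X__
______X__
______X__
__XXXXX__

Derivation:
Segment 0: (7,6) -> (6,6)
Segment 1: (6,6) -> (6,1)
Segment 2: (6,1) -> (6,0)
Segment 3: (6,0) -> (2,0)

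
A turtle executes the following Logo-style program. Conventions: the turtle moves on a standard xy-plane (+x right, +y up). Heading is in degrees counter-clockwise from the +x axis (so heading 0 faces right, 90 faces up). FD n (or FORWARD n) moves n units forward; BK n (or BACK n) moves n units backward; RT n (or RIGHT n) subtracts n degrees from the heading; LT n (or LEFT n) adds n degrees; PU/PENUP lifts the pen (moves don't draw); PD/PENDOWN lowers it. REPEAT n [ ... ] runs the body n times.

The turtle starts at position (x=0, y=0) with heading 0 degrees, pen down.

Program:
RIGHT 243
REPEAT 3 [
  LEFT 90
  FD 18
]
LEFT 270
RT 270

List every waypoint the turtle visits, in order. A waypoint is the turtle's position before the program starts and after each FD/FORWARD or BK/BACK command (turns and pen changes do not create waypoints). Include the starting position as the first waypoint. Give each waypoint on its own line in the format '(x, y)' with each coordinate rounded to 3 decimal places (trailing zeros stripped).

Answer: (0, 0)
(-16.038, -8.172)
(-7.866, -24.21)
(8.172, -16.038)

Derivation:
Executing turtle program step by step:
Start: pos=(0,0), heading=0, pen down
RT 243: heading 0 -> 117
REPEAT 3 [
  -- iteration 1/3 --
  LT 90: heading 117 -> 207
  FD 18: (0,0) -> (-16.038,-8.172) [heading=207, draw]
  -- iteration 2/3 --
  LT 90: heading 207 -> 297
  FD 18: (-16.038,-8.172) -> (-7.866,-24.21) [heading=297, draw]
  -- iteration 3/3 --
  LT 90: heading 297 -> 27
  FD 18: (-7.866,-24.21) -> (8.172,-16.038) [heading=27, draw]
]
LT 270: heading 27 -> 297
RT 270: heading 297 -> 27
Final: pos=(8.172,-16.038), heading=27, 3 segment(s) drawn
Waypoints (4 total):
(0, 0)
(-16.038, -8.172)
(-7.866, -24.21)
(8.172, -16.038)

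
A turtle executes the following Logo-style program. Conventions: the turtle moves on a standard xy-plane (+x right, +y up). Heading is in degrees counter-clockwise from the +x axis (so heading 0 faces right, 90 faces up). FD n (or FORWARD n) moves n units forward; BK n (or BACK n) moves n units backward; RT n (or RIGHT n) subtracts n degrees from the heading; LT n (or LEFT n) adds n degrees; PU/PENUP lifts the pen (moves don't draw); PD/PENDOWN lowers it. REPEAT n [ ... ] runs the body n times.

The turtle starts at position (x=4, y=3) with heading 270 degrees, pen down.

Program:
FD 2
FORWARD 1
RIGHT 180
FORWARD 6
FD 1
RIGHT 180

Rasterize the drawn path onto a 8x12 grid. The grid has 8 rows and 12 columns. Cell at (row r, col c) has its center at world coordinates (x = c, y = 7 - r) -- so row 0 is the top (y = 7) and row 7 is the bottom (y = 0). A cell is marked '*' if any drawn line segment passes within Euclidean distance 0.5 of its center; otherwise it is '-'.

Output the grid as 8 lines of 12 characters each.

Answer: ----*-------
----*-------
----*-------
----*-------
----*-------
----*-------
----*-------
----*-------

Derivation:
Segment 0: (4,3) -> (4,1)
Segment 1: (4,1) -> (4,0)
Segment 2: (4,0) -> (4,6)
Segment 3: (4,6) -> (4,7)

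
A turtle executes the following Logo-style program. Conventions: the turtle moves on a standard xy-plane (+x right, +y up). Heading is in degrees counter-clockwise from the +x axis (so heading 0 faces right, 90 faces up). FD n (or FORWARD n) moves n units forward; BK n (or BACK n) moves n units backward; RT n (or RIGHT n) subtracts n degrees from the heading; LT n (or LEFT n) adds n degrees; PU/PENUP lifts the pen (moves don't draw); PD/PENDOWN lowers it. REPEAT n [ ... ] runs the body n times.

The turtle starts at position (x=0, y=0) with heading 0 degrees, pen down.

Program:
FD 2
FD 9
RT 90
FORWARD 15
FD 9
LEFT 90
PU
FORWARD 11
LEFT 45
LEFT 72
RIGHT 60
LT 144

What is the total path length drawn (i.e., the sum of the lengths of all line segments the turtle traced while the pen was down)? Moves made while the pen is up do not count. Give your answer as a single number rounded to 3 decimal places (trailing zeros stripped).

Executing turtle program step by step:
Start: pos=(0,0), heading=0, pen down
FD 2: (0,0) -> (2,0) [heading=0, draw]
FD 9: (2,0) -> (11,0) [heading=0, draw]
RT 90: heading 0 -> 270
FD 15: (11,0) -> (11,-15) [heading=270, draw]
FD 9: (11,-15) -> (11,-24) [heading=270, draw]
LT 90: heading 270 -> 0
PU: pen up
FD 11: (11,-24) -> (22,-24) [heading=0, move]
LT 45: heading 0 -> 45
LT 72: heading 45 -> 117
RT 60: heading 117 -> 57
LT 144: heading 57 -> 201
Final: pos=(22,-24), heading=201, 4 segment(s) drawn

Segment lengths:
  seg 1: (0,0) -> (2,0), length = 2
  seg 2: (2,0) -> (11,0), length = 9
  seg 3: (11,0) -> (11,-15), length = 15
  seg 4: (11,-15) -> (11,-24), length = 9
Total = 35

Answer: 35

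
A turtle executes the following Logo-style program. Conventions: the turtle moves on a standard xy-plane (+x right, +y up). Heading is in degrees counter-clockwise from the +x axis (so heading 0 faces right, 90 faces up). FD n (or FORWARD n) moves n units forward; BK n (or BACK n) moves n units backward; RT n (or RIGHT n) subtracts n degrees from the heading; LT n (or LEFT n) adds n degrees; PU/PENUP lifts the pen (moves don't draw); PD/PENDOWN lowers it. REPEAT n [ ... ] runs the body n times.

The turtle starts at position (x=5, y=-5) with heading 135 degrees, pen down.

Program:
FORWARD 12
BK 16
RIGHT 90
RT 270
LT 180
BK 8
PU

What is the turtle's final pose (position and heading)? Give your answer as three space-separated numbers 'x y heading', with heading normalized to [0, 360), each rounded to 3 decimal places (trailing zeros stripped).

Executing turtle program step by step:
Start: pos=(5,-5), heading=135, pen down
FD 12: (5,-5) -> (-3.485,3.485) [heading=135, draw]
BK 16: (-3.485,3.485) -> (7.828,-7.828) [heading=135, draw]
RT 90: heading 135 -> 45
RT 270: heading 45 -> 135
LT 180: heading 135 -> 315
BK 8: (7.828,-7.828) -> (2.172,-2.172) [heading=315, draw]
PU: pen up
Final: pos=(2.172,-2.172), heading=315, 3 segment(s) drawn

Answer: 2.172 -2.172 315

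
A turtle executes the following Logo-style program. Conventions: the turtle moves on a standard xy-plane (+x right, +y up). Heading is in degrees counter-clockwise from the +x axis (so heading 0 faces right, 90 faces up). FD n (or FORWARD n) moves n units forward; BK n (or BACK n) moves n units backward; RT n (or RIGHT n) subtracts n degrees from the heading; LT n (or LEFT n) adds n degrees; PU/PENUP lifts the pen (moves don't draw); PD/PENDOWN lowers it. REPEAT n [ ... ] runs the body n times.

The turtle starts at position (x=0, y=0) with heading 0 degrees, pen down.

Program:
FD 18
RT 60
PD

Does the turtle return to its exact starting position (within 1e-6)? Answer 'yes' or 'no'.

Executing turtle program step by step:
Start: pos=(0,0), heading=0, pen down
FD 18: (0,0) -> (18,0) [heading=0, draw]
RT 60: heading 0 -> 300
PD: pen down
Final: pos=(18,0), heading=300, 1 segment(s) drawn

Start position: (0, 0)
Final position: (18, 0)
Distance = 18; >= 1e-6 -> NOT closed

Answer: no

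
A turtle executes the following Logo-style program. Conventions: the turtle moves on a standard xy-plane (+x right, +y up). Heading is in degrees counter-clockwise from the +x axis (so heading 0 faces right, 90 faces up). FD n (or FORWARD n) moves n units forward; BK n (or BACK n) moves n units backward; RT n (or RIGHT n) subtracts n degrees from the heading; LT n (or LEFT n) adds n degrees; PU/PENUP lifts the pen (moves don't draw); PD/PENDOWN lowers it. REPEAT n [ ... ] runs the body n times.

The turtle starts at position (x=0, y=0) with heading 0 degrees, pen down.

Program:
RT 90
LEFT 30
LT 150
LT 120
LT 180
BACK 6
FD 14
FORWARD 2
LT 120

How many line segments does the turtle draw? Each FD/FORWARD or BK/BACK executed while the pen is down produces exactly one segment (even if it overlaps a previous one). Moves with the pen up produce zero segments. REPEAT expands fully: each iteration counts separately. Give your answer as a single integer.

Answer: 3

Derivation:
Executing turtle program step by step:
Start: pos=(0,0), heading=0, pen down
RT 90: heading 0 -> 270
LT 30: heading 270 -> 300
LT 150: heading 300 -> 90
LT 120: heading 90 -> 210
LT 180: heading 210 -> 30
BK 6: (0,0) -> (-5.196,-3) [heading=30, draw]
FD 14: (-5.196,-3) -> (6.928,4) [heading=30, draw]
FD 2: (6.928,4) -> (8.66,5) [heading=30, draw]
LT 120: heading 30 -> 150
Final: pos=(8.66,5), heading=150, 3 segment(s) drawn
Segments drawn: 3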